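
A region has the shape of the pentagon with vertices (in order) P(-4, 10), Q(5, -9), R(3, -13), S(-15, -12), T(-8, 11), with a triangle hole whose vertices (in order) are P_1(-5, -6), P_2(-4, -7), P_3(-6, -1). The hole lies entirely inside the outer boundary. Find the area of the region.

288

Outer boundary:
Apply the shoelace (surveyor's) formula: 2A = Σ (x_i·y_{i+1} − x_{i+1}·y_i), indices taken mod 5.
P→Q: (-4)(-9) − (5)(10) = -14
Q→R: (5)(-13) − (3)(-9) = -38
R→S: (3)(-12) − (-15)(-13) = -231
S→T: (-15)(11) − (-8)(-12) = -261
T→P: (-8)(10) − (-4)(11) = -36
Σ = -580
Area = |Σ|/2 = 290.
Hole:
Apply the surveyor's formula: 2A = Σ (x_i·y_{i+1} − x_{i+1}·y_i), indices taken mod 3.
P_1→P_2: (-5)(-7) − (-4)(-6) = 11
P_2→P_3: (-4)(-1) − (-6)(-7) = -38
P_3→P_1: (-6)(-6) − (-5)(-1) = 31
Σ = 4
Area = |Σ|/2 = 2.
Net area = 290 − 2 = 288.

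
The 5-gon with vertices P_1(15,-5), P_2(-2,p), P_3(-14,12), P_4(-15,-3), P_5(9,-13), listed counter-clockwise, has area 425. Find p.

Write out the shoelace sum; only the two edges meeting at P_2 involve p:
2·Area = [(15·p − (-2)·(-5)) + ((-2)·12 − (-14)·p)] + 594
       = 29·p + 560 = 850
⇒ p = 10.

10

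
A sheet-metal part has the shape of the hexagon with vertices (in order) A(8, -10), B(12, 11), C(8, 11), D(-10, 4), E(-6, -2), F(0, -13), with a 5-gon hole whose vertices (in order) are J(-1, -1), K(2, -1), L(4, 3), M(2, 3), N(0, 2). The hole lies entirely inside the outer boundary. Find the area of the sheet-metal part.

Outer boundary:
Apply the shoelace formula: 2A = Σ (x_i·y_{i+1} − x_{i+1}·y_i), indices taken mod 6.
A→B: (8)(11) − (12)(-10) = 208
B→C: (12)(11) − (8)(11) = 44
C→D: (8)(4) − (-10)(11) = 142
D→E: (-10)(-2) − (-6)(4) = 44
E→F: (-6)(-13) − (0)(-2) = 78
F→A: (0)(-10) − (8)(-13) = 104
Σ = 620
Area = |Σ|/2 = 310.
Hole:
Σ = (3) + (10) + (6) + (4) + (2) = 25
Area = |Σ|/2 = 12.5.
Net area = 310 − 12.5 = 297.5.

297.5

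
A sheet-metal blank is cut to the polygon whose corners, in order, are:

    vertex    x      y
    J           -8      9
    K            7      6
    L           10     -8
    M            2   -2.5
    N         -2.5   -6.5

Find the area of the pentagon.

164.875

Apply the shoelace (surveyor's) formula: 2A = Σ (x_i·y_{i+1} − x_{i+1}·y_i), indices taken mod 5.
Cross-terms: -111, -116, -9, -19.25, -74.5  ⇒  Σ = -329.75
Area = |Σ|/2 = 164.875.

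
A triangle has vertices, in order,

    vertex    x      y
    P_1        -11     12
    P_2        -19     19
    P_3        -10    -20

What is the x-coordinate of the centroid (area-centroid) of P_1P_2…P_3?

Apply the surveyor's formula. First the cross-terms c_i = x_i·y_{i+1} − x_{i+1}·y_i:
  19, 570, -340  ⇒  2A = 249, A = 124.5.
Then Σ (x_i + x_{i+1})·c_i = -9960, so x̄ = -9960 / (6·124.5) = -40/3.

-40/3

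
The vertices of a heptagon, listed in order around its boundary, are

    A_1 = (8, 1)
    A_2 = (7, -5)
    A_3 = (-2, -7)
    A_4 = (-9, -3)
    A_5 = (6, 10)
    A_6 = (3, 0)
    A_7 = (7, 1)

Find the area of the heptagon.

Apply the shoelace (surveyor's) formula: 2A = Σ (x_i·y_{i+1} − x_{i+1}·y_i), indices taken mod 7.
A_1→A_2: (8)(-5) − (7)(1) = -47
A_2→A_3: (7)(-7) − (-2)(-5) = -59
A_3→A_4: (-2)(-3) − (-9)(-7) = -57
A_4→A_5: (-9)(10) − (6)(-3) = -72
A_5→A_6: (6)(0) − (3)(10) = -30
A_6→A_7: (3)(1) − (7)(0) = 3
A_7→A_1: (7)(1) − (8)(1) = -1
Σ = -263
Area = |Σ|/2 = 131.5.

131.5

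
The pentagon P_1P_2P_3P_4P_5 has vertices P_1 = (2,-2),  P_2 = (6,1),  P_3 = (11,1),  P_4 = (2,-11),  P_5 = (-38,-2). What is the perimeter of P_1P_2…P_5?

106

|P_1P_2| = √((4)² + (3)²) = √25 = 5
|P_2P_3| = √((5)² + (0)²) = √25 = 5
|P_3P_4| = √((-9)² + (-12)²) = √225 = 15
|P_4P_5| = √((-40)² + (9)²) = √1681 = 41
|P_5P_1| = √((40)² + (0)²) = √1600 = 40
Perimeter = 5 + 5 + 15 + 41 + 40 = 106.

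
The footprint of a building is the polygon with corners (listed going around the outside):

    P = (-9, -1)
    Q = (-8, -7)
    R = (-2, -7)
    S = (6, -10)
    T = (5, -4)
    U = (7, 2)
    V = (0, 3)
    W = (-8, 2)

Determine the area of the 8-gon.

Apply Gauss's area formula: 2A = Σ (x_i·y_{i+1} − x_{i+1}·y_i), indices taken mod 8.
Σ = (55) + (42) + (62) + (26) + (38) + (21) + (24) + (26) = 294
Area = |Σ|/2 = 147.

147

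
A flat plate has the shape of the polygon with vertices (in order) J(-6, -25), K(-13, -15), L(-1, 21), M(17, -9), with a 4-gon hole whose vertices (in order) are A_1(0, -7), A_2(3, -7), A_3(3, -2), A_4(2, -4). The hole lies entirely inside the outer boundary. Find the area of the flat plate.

Outer boundary:
Apply the shoelace formula: 2A = Σ (x_i·y_{i+1} − x_{i+1}·y_i), indices taken mod 4.
J→K: (-6)(-15) − (-13)(-25) = -235
K→L: (-13)(21) − (-1)(-15) = -288
L→M: (-1)(-9) − (17)(21) = -348
M→J: (17)(-25) − (-6)(-9) = -479
Σ = -1350
Area = |Σ|/2 = 675.
Hole:
Apply the shoelace (surveyor's) formula: 2A = Σ (x_i·y_{i+1} − x_{i+1}·y_i), indices taken mod 4.
Σ = (21) + (15) + (-8) + (-14) = 14
Area = |Σ|/2 = 7.
Net area = 675 − 7 = 668.

668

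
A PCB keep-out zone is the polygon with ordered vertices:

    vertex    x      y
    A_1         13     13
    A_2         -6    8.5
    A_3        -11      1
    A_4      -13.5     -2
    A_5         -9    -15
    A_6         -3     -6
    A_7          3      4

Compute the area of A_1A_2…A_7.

Σ = (188.5) + (87.5) + (35.5) + (184.5) + (9) + (6) + (-13) = 498
Area = |Σ|/2 = 249.

249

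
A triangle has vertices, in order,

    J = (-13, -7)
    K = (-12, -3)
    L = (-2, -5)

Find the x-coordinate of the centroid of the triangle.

-9

Apply the shoelace (surveyor's) formula. First the cross-terms c_i = x_i·y_{i+1} − x_{i+1}·y_i:
  -45, 54, -51  ⇒  2A = -42, A = -21.
Then Σ (x_i + x_{i+1})·c_i = 1134, so x̄ = 1134 / (6·(-21)) = -9.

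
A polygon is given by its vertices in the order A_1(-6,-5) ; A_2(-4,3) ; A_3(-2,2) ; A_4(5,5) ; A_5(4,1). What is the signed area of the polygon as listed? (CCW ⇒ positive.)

Σ = (-38) + (-2) + (-20) + (-15) + (-14) = -89
Signed area = Σ/2 = -44.5 (negative ⇒ clockwise traversal).

-44.5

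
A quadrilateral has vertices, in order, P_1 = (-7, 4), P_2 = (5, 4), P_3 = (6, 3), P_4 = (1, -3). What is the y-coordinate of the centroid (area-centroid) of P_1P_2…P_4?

Apply the shoelace (surveyor's) formula. First the cross-terms c_i = x_i·y_{i+1} − x_{i+1}·y_i:
  -48, -9, -21, -17  ⇒  2A = -95, A = -47.5.
Then Σ (y_i + y_{i+1})·c_i = -464, so ȳ = -464 / (6·(-47.5)) = 464/285.

464/285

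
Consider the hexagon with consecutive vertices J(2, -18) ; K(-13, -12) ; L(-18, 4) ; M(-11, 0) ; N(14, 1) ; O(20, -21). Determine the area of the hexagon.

562.5

Σ = (-258) + (-268) + (44) + (-11) + (-314) + (-318) = -1125
Area = |Σ|/2 = 562.5.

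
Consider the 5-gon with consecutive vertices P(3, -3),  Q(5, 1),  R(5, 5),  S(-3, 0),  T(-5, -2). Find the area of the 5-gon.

40

Apply Gauss's area formula: 2A = Σ (x_i·y_{i+1} − x_{i+1}·y_i), indices taken mod 5.
P→Q: (3)(1) − (5)(-3) = 18
Q→R: (5)(5) − (5)(1) = 20
R→S: (5)(0) − (-3)(5) = 15
S→T: (-3)(-2) − (-5)(0) = 6
T→P: (-5)(-3) − (3)(-2) = 21
Σ = 80
Area = |Σ|/2 = 40.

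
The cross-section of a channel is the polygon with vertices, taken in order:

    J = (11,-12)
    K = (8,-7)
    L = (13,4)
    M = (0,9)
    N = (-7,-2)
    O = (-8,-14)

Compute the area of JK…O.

Apply the shoelace formula: 2A = Σ (x_i·y_{i+1} − x_{i+1}·y_i), indices taken mod 6.
Σ = (19) + (123) + (117) + (63) + (82) + (250) = 654
Area = |Σ|/2 = 327.

327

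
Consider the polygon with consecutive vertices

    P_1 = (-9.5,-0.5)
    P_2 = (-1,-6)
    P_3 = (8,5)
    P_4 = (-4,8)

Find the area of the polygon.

Σ = (56.5) + (43) + (84) + (78) = 261.5
Area = |Σ|/2 = 130.75.

130.75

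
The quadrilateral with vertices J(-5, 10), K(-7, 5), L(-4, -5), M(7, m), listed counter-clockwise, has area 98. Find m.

The doubled signed area Σ (x_i y_{i+1} − x_{i+1} y_i) is linear in m.
With m=0 it equals 205; the coefficient of m is 1 (from the two edges through M).
So 1·m + 205 = 2·98 = 196 ⇒ m = -9.

-9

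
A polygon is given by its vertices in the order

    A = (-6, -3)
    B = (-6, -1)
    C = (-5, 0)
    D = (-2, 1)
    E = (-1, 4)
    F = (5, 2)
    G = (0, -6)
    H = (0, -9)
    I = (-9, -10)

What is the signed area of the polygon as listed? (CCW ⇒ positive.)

-97.5

Apply the surveyor's formula: 2A = Σ (x_i·y_{i+1} − x_{i+1}·y_i), indices taken mod 9.
Σ = (-12) + (-5) + (-5) + (-7) + (-22) + (-30) + (0) + (-81) + (-33) = -195
Signed area = Σ/2 = -97.5 (negative ⇒ clockwise traversal).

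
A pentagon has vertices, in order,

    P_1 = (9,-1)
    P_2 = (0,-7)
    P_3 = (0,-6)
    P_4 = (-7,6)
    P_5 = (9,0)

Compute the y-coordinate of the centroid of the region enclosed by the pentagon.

Apply the shoelace (surveyor's) formula. First the cross-terms c_i = x_i·y_{i+1} − x_{i+1}·y_i:
  -63, 0, -42, -54, -9  ⇒  2A = -168, A = -84.
Then Σ (y_i + y_{i+1})·c_i = 189, so ȳ = 189 / (6·(-84)) = -0.375.

-0.375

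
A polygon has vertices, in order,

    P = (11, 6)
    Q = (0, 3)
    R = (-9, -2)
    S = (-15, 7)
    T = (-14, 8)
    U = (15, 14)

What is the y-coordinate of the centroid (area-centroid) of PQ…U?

967/145

Apply the surveyor's formula. First the cross-terms c_i = x_i·y_{i+1} − x_{i+1}·y_i:
  33, 27, -93, -22, -316, -64  ⇒  2A = -435, A = -217.5.
Then Σ (y_i + y_{i+1})·c_i = -8703, so ȳ = -8703 / (6·(-217.5)) = 967/145.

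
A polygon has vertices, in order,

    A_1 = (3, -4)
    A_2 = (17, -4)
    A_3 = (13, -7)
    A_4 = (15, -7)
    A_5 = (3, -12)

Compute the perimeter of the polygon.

42

|A_1A_2| = √((14)² + (0)²) = √196 = 14
|A_2A_3| = √((-4)² + (-3)²) = √25 = 5
|A_3A_4| = √((2)² + (0)²) = √4 = 2
|A_4A_5| = √((-12)² + (-5)²) = √169 = 13
|A_5A_1| = √((0)² + (8)²) = √64 = 8
Perimeter = 14 + 5 + 2 + 13 + 8 = 42.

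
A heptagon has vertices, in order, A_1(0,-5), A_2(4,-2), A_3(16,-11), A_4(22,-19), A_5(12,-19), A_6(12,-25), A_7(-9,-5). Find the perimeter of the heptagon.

|A_1A_2| = √((4)² + (3)²) = √25 = 5
|A_2A_3| = √((12)² + (-9)²) = √225 = 15
|A_3A_4| = √((6)² + (-8)²) = √100 = 10
|A_4A_5| = √((-10)² + (0)²) = √100 = 10
|A_5A_6| = √((0)² + (-6)²) = √36 = 6
|A_6A_7| = √((-21)² + (20)²) = √841 = 29
|A_7A_1| = √((9)² + (0)²) = √81 = 9
Perimeter = 5 + 15 + 10 + 10 + 6 + 29 + 9 = 84.

84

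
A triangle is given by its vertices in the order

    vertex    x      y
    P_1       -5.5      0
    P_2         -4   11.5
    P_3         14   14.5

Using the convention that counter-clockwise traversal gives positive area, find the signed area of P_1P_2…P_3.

-101.25

Apply Gauss's area formula: 2A = Σ (x_i·y_{i+1} − x_{i+1}·y_i), indices taken mod 3.
Σ = (-63.25) + (-219) + (79.75) = -202.5
Signed area = Σ/2 = -101.25 (negative ⇒ clockwise traversal).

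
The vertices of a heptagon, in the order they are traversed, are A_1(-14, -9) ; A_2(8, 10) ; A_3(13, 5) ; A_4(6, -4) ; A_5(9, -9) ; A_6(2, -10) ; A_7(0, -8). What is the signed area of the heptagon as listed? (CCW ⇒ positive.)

Cross-terms: -68, -90, -82, -18, -72, -16, -112  ⇒  Σ = -458
Signed area = Σ/2 = -229 (negative ⇒ clockwise traversal).

-229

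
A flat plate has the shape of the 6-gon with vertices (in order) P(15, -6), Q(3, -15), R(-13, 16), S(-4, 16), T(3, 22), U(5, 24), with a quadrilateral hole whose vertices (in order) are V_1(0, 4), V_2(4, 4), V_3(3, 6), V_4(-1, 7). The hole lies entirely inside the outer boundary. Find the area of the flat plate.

521.5

Outer boundary:
Apply the shoelace (surveyor's) formula: 2A = Σ (x_i·y_{i+1} − x_{i+1}·y_i), indices taken mod 6.
Cross-terms: -207, -147, -144, -136, -38, -390  ⇒  Σ = -1062
Area = |Σ|/2 = 531.
Hole:
Apply Gauss's area formula: 2A = Σ (x_i·y_{i+1} − x_{i+1}·y_i), indices taken mod 4.
V_1→V_2: (0)(4) − (4)(4) = -16
V_2→V_3: (4)(6) − (3)(4) = 12
V_3→V_4: (3)(7) − (-1)(6) = 27
V_4→V_1: (-1)(4) − (0)(7) = -4
Σ = 19
Area = |Σ|/2 = 9.5.
Net area = 531 − 9.5 = 521.5.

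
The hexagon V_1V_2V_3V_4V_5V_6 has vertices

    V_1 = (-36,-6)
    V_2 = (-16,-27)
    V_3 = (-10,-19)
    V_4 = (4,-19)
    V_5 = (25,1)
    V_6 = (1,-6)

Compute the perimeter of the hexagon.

|V_1V_2| = √((20)² + (-21)²) = √841 = 29
|V_2V_3| = √((6)² + (8)²) = √100 = 10
|V_3V_4| = √((14)² + (0)²) = √196 = 14
|V_4V_5| = √((21)² + (20)²) = √841 = 29
|V_5V_6| = √((-24)² + (-7)²) = √625 = 25
|V_6V_1| = √((-37)² + (0)²) = √1369 = 37
Perimeter = 29 + 10 + 14 + 29 + 25 + 37 = 144.

144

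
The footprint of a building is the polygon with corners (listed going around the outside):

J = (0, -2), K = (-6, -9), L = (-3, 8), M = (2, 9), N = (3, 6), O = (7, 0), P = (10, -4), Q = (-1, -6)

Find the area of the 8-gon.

Apply the surveyor's formula: 2A = Σ (x_i·y_{i+1} − x_{i+1}·y_i), indices taken mod 8.
Cross-terms: -12, -75, -43, -15, -42, -28, -64, 2  ⇒  Σ = -277
Area = |Σ|/2 = 138.5.

138.5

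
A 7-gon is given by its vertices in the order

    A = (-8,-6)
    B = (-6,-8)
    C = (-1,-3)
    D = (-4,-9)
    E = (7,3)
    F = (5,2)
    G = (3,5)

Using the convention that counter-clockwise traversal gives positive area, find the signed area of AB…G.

63

Apply the surveyor's formula: 2A = Σ (x_i·y_{i+1} − x_{i+1}·y_i), indices taken mod 7.
Σ = (28) + (10) + (-3) + (51) + (-1) + (19) + (22) = 126
Signed area = Σ/2 = 63 (positive ⇒ counter-clockwise traversal).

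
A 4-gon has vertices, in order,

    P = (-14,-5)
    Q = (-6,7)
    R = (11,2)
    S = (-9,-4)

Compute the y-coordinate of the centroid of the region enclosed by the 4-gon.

Apply the surveyor's formula. First the cross-terms c_i = x_i·y_{i+1} − x_{i+1}·y_i:
  -128, -89, -26, -11  ⇒  2A = -254, A = -127.
Then Σ (y_i + y_{i+1})·c_i = -906, so ȳ = -906 / (6·(-127)) = 151/127.

151/127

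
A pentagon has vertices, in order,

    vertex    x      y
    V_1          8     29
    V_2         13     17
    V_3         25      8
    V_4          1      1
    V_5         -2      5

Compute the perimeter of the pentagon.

84

|V_1V_2| = √((5)² + (-12)²) = √169 = 13
|V_2V_3| = √((12)² + (-9)²) = √225 = 15
|V_3V_4| = √((-24)² + (-7)²) = √625 = 25
|V_4V_5| = √((-3)² + (4)²) = √25 = 5
|V_5V_1| = √((10)² + (24)²) = √676 = 26
Perimeter = 13 + 15 + 25 + 5 + 26 = 84.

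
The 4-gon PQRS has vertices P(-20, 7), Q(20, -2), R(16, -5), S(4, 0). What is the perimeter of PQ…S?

|PQ| = √((40)² + (-9)²) = √1681 = 41
|QR| = √((-4)² + (-3)²) = √25 = 5
|RS| = √((-12)² + (5)²) = √169 = 13
|SP| = √((-24)² + (7)²) = √625 = 25
Perimeter = 41 + 5 + 13 + 25 = 84.

84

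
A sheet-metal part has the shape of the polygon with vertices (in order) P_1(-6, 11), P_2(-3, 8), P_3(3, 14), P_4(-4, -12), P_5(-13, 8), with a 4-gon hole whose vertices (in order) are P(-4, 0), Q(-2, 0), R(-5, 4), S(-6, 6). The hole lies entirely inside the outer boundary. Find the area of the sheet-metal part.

Outer boundary:
Cross-terms: -15, -66, 20, -188, -95  ⇒  Σ = -344
Area = |Σ|/2 = 172.
Hole:
Apply the surveyor's formula: 2A = Σ (x_i·y_{i+1} − x_{i+1}·y_i), indices taken mod 4.
Σ = (0) + (-8) + (-6) + (24) = 10
Area = |Σ|/2 = 5.
Net area = 172 − 5 = 167.

167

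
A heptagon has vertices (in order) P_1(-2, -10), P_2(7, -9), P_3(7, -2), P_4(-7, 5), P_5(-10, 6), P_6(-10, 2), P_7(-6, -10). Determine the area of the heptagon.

179

Apply the shoelace (surveyor's) formula: 2A = Σ (x_i·y_{i+1} − x_{i+1}·y_i), indices taken mod 7.
Σ = (88) + (49) + (21) + (8) + (40) + (112) + (40) = 358
Area = |Σ|/2 = 179.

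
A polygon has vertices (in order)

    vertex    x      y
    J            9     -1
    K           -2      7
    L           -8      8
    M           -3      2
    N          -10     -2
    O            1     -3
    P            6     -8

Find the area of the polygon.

121.5

Apply the shoelace formula: 2A = Σ (x_i·y_{i+1} − x_{i+1}·y_i), indices taken mod 7.
Σ = (61) + (40) + (8) + (26) + (32) + (10) + (66) = 243
Area = |Σ|/2 = 121.5.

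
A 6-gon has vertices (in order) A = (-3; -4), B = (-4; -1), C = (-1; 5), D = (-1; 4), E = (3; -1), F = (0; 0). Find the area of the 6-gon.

A→B: (-3)(-1) − (-4)(-4) = -13
B→C: (-4)(5) − (-1)(-1) = -21
C→D: (-1)(4) − (-1)(5) = 1
D→E: (-1)(-1) − (3)(4) = -11
E→F: (3)(0) − (0)(-1) = 0
F→A: (0)(-4) − (-3)(0) = 0
Σ = -44
Area = |Σ|/2 = 22.

22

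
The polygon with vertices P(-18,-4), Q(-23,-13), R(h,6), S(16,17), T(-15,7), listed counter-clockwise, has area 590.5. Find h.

24

The doubled signed area Σ (x_i y_{i+1} − x_{i+1} y_i) is linear in h.
With h=0 it equals 461; the coefficient of h is 30 (from the two edges through R).
So 30·h + 461 = 2·590.5 = 1181 ⇒ h = 24.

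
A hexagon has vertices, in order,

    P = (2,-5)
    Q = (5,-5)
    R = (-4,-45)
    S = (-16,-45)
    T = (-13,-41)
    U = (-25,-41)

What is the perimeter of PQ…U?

118

|PQ| = √((3)² + (0)²) = √9 = 3
|QR| = √((-9)² + (-40)²) = √1681 = 41
|RS| = √((-12)² + (0)²) = √144 = 12
|ST| = √((3)² + (4)²) = √25 = 5
|TU| = √((-12)² + (0)²) = √144 = 12
|UP| = √((27)² + (36)²) = √2025 = 45
Perimeter = 3 + 41 + 12 + 5 + 12 + 45 = 118.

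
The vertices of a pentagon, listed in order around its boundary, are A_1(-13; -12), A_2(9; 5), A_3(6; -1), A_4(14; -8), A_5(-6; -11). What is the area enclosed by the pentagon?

Σ = (43) + (-39) + (-34) + (-202) + (-71) = -303
Area = |Σ|/2 = 151.5.

151.5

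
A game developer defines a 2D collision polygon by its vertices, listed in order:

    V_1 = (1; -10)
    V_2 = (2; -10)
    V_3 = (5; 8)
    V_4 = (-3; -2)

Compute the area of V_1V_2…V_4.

61

Cross-terms: 10, 66, 14, 32  ⇒  Σ = 122
Area = |Σ|/2 = 61.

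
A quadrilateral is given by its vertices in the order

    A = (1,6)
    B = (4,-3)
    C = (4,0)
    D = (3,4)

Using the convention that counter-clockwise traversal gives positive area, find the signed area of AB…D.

7.5

Apply Gauss's area formula: 2A = Σ (x_i·y_{i+1} − x_{i+1}·y_i), indices taken mod 4.
Σ = (-27) + (12) + (16) + (14) = 15
Signed area = Σ/2 = 7.5 (positive ⇒ counter-clockwise traversal).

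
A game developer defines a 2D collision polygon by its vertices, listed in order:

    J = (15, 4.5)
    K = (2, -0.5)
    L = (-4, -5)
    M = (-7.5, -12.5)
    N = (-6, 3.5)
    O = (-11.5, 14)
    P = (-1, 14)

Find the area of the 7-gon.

261.25

Apply the shoelace (surveyor's) formula: 2A = Σ (x_i·y_{i+1} − x_{i+1}·y_i), indices taken mod 7.
Σ = (-16.5) + (-12) + (12.5) + (-101.25) + (-43.75) + (-147) + (-214.5) = -522.5
Area = |Σ|/2 = 261.25.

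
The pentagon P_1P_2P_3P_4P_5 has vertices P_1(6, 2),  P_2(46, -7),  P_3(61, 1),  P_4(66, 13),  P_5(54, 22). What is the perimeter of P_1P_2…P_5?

|P_1P_2| = √((40)² + (-9)²) = √1681 = 41
|P_2P_3| = √((15)² + (8)²) = √289 = 17
|P_3P_4| = √((5)² + (12)²) = √169 = 13
|P_4P_5| = √((-12)² + (9)²) = √225 = 15
|P_5P_1| = √((-48)² + (-20)²) = √2704 = 52
Perimeter = 41 + 17 + 13 + 15 + 52 = 138.

138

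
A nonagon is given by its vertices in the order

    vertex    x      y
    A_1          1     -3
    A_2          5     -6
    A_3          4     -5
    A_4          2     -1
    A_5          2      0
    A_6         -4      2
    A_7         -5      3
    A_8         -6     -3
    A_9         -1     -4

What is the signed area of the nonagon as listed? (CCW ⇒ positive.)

39.5

A_1→A_2: (1)(-6) − (5)(-3) = 9
A_2→A_3: (5)(-5) − (4)(-6) = -1
A_3→A_4: (4)(-1) − (2)(-5) = 6
A_4→A_5: (2)(0) − (2)(-1) = 2
A_5→A_6: (2)(2) − (-4)(0) = 4
A_6→A_7: (-4)(3) − (-5)(2) = -2
A_7→A_8: (-5)(-3) − (-6)(3) = 33
A_8→A_9: (-6)(-4) − (-1)(-3) = 21
A_9→A_1: (-1)(-3) − (1)(-4) = 7
Σ = 79
Signed area = Σ/2 = 39.5 (positive ⇒ counter-clockwise traversal).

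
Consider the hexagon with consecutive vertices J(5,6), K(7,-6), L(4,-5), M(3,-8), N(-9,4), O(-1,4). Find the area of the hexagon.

Σ = (-72) + (-11) + (-17) + (-60) + (-32) + (-26) = -218
Area = |Σ|/2 = 109.

109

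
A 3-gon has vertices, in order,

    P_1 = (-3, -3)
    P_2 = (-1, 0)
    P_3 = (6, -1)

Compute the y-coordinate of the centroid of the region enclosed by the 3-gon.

-4/3

Apply the surveyor's formula. First the cross-terms c_i = x_i·y_{i+1} − x_{i+1}·y_i:
  -3, 1, -21  ⇒  2A = -23, A = -11.5.
Then Σ (y_i + y_{i+1})·c_i = 92, so ȳ = 92 / (6·(-11.5)) = -4/3.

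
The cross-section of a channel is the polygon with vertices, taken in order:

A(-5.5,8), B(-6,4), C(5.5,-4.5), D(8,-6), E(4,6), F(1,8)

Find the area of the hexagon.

Apply the shoelace formula: 2A = Σ (x_i·y_{i+1} − x_{i+1}·y_i), indices taken mod 6.
A→B: (-5.5)(4) − (-6)(8) = 26
B→C: (-6)(-4.5) − (5.5)(4) = 5
C→D: (5.5)(-6) − (8)(-4.5) = 3
D→E: (8)(6) − (4)(-6) = 72
E→F: (4)(8) − (1)(6) = 26
F→A: (1)(8) − (-5.5)(8) = 52
Σ = 184
Area = |Σ|/2 = 92.

92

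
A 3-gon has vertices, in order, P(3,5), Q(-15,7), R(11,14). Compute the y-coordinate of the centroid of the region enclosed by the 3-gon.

Apply the shoelace (surveyor's) formula. First the cross-terms c_i = x_i·y_{i+1} − x_{i+1}·y_i:
  96, -287, 13  ⇒  2A = -178, A = -89.
Then Σ (y_i + y_{i+1})·c_i = -4628, so ȳ = -4628 / (6·(-89)) = 26/3.

26/3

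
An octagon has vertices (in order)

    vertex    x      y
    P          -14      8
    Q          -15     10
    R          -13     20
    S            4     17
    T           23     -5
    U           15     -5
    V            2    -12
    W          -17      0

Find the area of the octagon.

726

P→Q: (-14)(10) − (-15)(8) = -20
Q→R: (-15)(20) − (-13)(10) = -170
R→S: (-13)(17) − (4)(20) = -301
S→T: (4)(-5) − (23)(17) = -411
T→U: (23)(-5) − (15)(-5) = -40
U→V: (15)(-12) − (2)(-5) = -170
V→W: (2)(0) − (-17)(-12) = -204
W→P: (-17)(8) − (-14)(0) = -136
Σ = -1452
Area = |Σ|/2 = 726.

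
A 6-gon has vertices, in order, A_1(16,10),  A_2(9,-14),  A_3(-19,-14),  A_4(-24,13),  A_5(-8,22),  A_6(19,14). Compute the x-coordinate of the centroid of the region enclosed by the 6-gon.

-839/207

Apply the shoelace formula. First the cross-terms c_i = x_i·y_{i+1} − x_{i+1}·y_i:
  -314, -392, -583, -424, -530, -34  ⇒  2A = -2277, A = -1138.5.
Then Σ (x_i + x_{i+1})·c_i = 27687, so x̄ = 27687 / (6·(-1138.5)) = -839/207.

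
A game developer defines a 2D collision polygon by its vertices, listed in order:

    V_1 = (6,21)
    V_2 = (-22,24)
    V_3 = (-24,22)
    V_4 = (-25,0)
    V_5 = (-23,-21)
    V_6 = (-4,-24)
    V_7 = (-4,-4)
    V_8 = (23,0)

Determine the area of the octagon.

1368

Σ = (606) + (92) + (550) + (525) + (468) + (-80) + (92) + (483) = 2736
Area = |Σ|/2 = 1368.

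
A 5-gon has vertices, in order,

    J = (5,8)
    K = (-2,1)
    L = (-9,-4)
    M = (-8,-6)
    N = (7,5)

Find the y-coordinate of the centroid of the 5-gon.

Apply the shoelace formula. First the cross-terms c_i = x_i·y_{i+1} − x_{i+1}·y_i:
  21, 17, 22, 2, 31  ⇒  2A = 93, A = 46.5.
Then Σ (y_i + y_{i+1})·c_i = 319, so ȳ = 319 / (6·46.5) = 319/279.

319/279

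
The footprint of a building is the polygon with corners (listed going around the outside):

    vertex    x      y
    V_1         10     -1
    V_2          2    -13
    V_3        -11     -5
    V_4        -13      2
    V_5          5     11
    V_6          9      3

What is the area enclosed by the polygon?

322

Apply the shoelace formula: 2A = Σ (x_i·y_{i+1} − x_{i+1}·y_i), indices taken mod 6.
Cross-terms: -128, -153, -87, -153, -84, -39  ⇒  Σ = -644
Area = |Σ|/2 = 322.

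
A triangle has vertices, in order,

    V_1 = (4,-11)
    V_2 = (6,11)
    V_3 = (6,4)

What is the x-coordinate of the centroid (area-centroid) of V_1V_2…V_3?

16/3

Apply the shoelace formula. First the cross-terms c_i = x_i·y_{i+1} − x_{i+1}·y_i:
  110, -42, -82  ⇒  2A = -14, A = -7.
Then Σ (x_i + x_{i+1})·c_i = -224, so x̄ = -224 / (6·(-7)) = 16/3.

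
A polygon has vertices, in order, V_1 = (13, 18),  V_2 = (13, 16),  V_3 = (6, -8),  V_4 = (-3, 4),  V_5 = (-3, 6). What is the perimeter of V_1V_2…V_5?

|V_1V_2| = √((0)² + (-2)²) = √4 = 2
|V_2V_3| = √((-7)² + (-24)²) = √625 = 25
|V_3V_4| = √((-9)² + (12)²) = √225 = 15
|V_4V_5| = √((0)² + (2)²) = √4 = 2
|V_5V_1| = √((16)² + (12)²) = √400 = 20
Perimeter = 2 + 25 + 15 + 2 + 20 = 64.

64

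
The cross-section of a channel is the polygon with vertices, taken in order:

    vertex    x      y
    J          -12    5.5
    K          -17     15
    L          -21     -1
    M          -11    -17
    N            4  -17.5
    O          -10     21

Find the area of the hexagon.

479

Σ = (-86.5) + (332) + (346) + (260.5) + (-91) + (197) = 958
Area = |Σ|/2 = 479.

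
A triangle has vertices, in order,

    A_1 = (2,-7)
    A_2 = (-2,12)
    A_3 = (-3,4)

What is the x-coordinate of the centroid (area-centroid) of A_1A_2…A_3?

-1

Apply the surveyor's formula. First the cross-terms c_i = x_i·y_{i+1} − x_{i+1}·y_i:
  10, 28, 13  ⇒  2A = 51, A = 25.5.
Then Σ (x_i + x_{i+1})·c_i = -153, so x̄ = -153 / (6·25.5) = -1.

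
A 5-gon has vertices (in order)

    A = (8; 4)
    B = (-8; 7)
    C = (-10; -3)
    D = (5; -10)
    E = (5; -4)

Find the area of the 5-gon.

189.5

Apply the surveyor's formula: 2A = Σ (x_i·y_{i+1} − x_{i+1}·y_i), indices taken mod 5.
Cross-terms: 88, 94, 115, 30, 52  ⇒  Σ = 379
Area = |Σ|/2 = 189.5.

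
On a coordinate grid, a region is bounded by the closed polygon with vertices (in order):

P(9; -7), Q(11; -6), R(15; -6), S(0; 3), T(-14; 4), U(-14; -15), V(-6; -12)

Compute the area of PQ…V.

Apply Gauss's area formula: 2A = Σ (x_i·y_{i+1} − x_{i+1}·y_i), indices taken mod 7.
Σ = (23) + (24) + (45) + (42) + (266) + (78) + (150) = 628
Area = |Σ|/2 = 314.

314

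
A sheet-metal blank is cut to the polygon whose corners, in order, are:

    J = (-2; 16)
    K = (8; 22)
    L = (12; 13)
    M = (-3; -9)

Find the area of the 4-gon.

233.5

Σ = (-172) + (-160) + (-69) + (-66) = -467
Area = |Σ|/2 = 233.5.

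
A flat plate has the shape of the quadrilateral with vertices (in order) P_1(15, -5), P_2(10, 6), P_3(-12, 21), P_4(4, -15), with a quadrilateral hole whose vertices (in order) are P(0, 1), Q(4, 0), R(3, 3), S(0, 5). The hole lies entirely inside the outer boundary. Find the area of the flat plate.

Outer boundary:
Σ = (140) + (282) + (96) + (205) = 723
Area = |Σ|/2 = 361.5.
Hole:
Cross-terms: -4, 12, 15, 0  ⇒  Σ = 23
Area = |Σ|/2 = 11.5.
Net area = 361.5 − 11.5 = 350.

350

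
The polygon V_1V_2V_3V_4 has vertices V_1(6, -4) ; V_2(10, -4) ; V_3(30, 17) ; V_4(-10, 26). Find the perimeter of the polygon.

|V_1V_2| = √((4)² + (0)²) = √16 = 4
|V_2V_3| = √((20)² + (21)²) = √841 = 29
|V_3V_4| = √((-40)² + (9)²) = √1681 = 41
|V_4V_1| = √((16)² + (-30)²) = √1156 = 34
Perimeter = 4 + 29 + 41 + 34 = 108.

108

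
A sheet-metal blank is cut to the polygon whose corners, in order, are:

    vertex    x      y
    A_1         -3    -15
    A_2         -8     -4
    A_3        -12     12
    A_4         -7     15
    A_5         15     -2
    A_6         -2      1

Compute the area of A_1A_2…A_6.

257.5

Apply Gauss's area formula: 2A = Σ (x_i·y_{i+1} − x_{i+1}·y_i), indices taken mod 6.
Σ = (-108) + (-144) + (-96) + (-211) + (11) + (33) = -515
Area = |Σ|/2 = 257.5.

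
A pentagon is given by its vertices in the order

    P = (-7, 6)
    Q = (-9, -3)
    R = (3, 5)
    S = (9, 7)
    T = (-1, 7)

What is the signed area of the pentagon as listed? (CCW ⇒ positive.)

64

Apply the shoelace (surveyor's) formula: 2A = Σ (x_i·y_{i+1} − x_{i+1}·y_i), indices taken mod 5.
Σ = (75) + (-36) + (-24) + (70) + (43) = 128
Signed area = Σ/2 = 64 (positive ⇒ counter-clockwise traversal).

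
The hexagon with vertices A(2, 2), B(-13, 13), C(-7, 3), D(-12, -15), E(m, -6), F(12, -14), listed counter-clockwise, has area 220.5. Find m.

0

Write out the shoelace sum; only the two edges meeting at E involve m:
2·Area = [((-12)·(-6) − m·(-15)) + (m·(-14) − 12·(-6))] + 297
       = 1·m + 441 = 441
⇒ m = 0.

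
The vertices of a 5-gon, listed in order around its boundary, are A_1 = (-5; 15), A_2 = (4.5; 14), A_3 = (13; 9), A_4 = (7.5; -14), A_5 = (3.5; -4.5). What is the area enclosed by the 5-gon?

Apply the surveyor's formula: 2A = Σ (x_i·y_{i+1} − x_{i+1}·y_i), indices taken mod 5.
A_1→A_2: (-5)(14) − (4.5)(15) = -137.5
A_2→A_3: (4.5)(9) − (13)(14) = -141.5
A_3→A_4: (13)(-14) − (7.5)(9) = -249.5
A_4→A_5: (7.5)(-4.5) − (3.5)(-14) = 15.25
A_5→A_1: (3.5)(15) − (-5)(-4.5) = 30
Σ = -483.25
Area = |Σ|/2 = 241.625.

241.625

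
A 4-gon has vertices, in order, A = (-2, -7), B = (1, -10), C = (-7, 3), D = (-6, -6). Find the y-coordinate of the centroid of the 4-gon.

Apply the shoelace (surveyor's) formula. First the cross-terms c_i = x_i·y_{i+1} − x_{i+1}·y_i:
  27, -67, 60, 30  ⇒  2A = 50, A = 25.
Then Σ (y_i + y_{i+1})·c_i = -560, so ȳ = -560 / (6·25) = -56/15.

-56/15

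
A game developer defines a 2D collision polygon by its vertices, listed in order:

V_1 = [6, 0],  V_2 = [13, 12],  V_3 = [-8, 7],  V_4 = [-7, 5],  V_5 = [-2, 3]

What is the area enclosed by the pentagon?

119.5

V_1→V_2: (6)(12) − (13)(0) = 72
V_2→V_3: (13)(7) − (-8)(12) = 187
V_3→V_4: (-8)(5) − (-7)(7) = 9
V_4→V_5: (-7)(3) − (-2)(5) = -11
V_5→V_1: (-2)(0) − (6)(3) = -18
Σ = 239
Area = |Σ|/2 = 119.5.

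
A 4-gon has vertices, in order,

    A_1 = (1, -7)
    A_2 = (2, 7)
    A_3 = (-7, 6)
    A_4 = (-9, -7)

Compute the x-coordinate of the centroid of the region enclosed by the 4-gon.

Apply Gauss's area formula. First the cross-terms c_i = x_i·y_{i+1} − x_{i+1}·y_i:
  21, 61, 103, 70  ⇒  2A = 255, A = 127.5.
Then Σ (x_i + x_{i+1})·c_i = -2450, so x̄ = -2450 / (6·127.5) = -490/153.

-490/153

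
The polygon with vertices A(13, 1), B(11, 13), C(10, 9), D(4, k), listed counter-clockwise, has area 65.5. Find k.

Write out the shoelace sum; only the two edges meeting at D involve k:
2·Area = [(10·k − 4·9) + (4·1 − 13·k)] + 127
       = -3·k + 95 = 131
⇒ k = -12.

-12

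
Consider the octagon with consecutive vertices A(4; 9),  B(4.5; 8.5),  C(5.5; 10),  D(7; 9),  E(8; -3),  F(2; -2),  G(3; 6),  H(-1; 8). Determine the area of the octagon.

62.375

Cross-terms: -6.5, -1.75, -20.5, -93, -10, 18, 30, -41  ⇒  Σ = -124.75
Area = |Σ|/2 = 62.375.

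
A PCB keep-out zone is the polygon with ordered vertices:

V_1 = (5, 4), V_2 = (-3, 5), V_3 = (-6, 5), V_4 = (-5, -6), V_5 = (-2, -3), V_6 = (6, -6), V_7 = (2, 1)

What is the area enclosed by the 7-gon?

Apply Gauss's area formula: 2A = Σ (x_i·y_{i+1} − x_{i+1}·y_i), indices taken mod 7.
V_1→V_2: (5)(5) − (-3)(4) = 37
V_2→V_3: (-3)(5) − (-6)(5) = 15
V_3→V_4: (-6)(-6) − (-5)(5) = 61
V_4→V_5: (-5)(-3) − (-2)(-6) = 3
V_5→V_6: (-2)(-6) − (6)(-3) = 30
V_6→V_7: (6)(1) − (2)(-6) = 18
V_7→V_1: (2)(4) − (5)(1) = 3
Σ = 167
Area = |Σ|/2 = 83.5.

83.5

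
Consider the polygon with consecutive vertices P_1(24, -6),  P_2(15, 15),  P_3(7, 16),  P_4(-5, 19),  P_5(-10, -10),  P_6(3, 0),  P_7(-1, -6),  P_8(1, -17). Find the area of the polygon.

Σ = (450) + (135) + (213) + (240) + (30) + (-18) + (23) + (402) = 1475
Area = |Σ|/2 = 737.5.

737.5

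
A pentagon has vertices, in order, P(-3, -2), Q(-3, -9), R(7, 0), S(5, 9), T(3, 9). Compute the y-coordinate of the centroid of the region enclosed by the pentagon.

Apply the shoelace formula. First the cross-terms c_i = x_i·y_{i+1} − x_{i+1}·y_i:
  21, 63, 63, 18, 21  ⇒  2A = 186, A = 93.
Then Σ (y_i + y_{i+1})·c_i = 240, so ȳ = 240 / (6·93) = 40/93.

40/93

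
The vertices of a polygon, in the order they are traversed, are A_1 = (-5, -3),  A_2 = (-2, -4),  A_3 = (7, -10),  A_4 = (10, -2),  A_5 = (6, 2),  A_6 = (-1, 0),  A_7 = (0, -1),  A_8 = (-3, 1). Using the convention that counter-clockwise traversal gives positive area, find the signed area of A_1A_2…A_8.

97

Σ = (14) + (48) + (86) + (32) + (2) + (1) + (-3) + (14) = 194
Signed area = Σ/2 = 97 (positive ⇒ counter-clockwise traversal).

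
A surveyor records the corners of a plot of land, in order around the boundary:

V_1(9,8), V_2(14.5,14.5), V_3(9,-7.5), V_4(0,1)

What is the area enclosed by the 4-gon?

112.375

V_1→V_2: (9)(14.5) − (14.5)(8) = 14.5
V_2→V_3: (14.5)(-7.5) − (9)(14.5) = -239.25
V_3→V_4: (9)(1) − (0)(-7.5) = 9
V_4→V_1: (0)(8) − (9)(1) = -9
Σ = -224.75
Area = |Σ|/2 = 112.375.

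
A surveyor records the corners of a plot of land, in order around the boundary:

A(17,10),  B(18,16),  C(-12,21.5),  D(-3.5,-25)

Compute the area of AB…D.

718.125

Cross-terms: 92, 579, 375.25, 390  ⇒  Σ = 1436.25
Area = |Σ|/2 = 718.125.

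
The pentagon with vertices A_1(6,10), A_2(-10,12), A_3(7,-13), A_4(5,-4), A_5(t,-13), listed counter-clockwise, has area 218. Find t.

Write out the shoelace sum; only the two edges meeting at A_5 involve t:
2·Area = [(5·(-13) − t·(-4)) + (t·10 − 6·(-13))] + 255
       = 14·t + 268 = 436
⇒ t = 12.

12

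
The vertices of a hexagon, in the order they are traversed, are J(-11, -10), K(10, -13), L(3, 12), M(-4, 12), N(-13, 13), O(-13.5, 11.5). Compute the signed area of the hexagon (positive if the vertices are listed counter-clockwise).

438.75

Apply the shoelace (surveyor's) formula: 2A = Σ (x_i·y_{i+1} − x_{i+1}·y_i), indices taken mod 6.
Σ = (243) + (159) + (84) + (104) + (26) + (261.5) = 877.5
Signed area = Σ/2 = 438.75 (positive ⇒ counter-clockwise traversal).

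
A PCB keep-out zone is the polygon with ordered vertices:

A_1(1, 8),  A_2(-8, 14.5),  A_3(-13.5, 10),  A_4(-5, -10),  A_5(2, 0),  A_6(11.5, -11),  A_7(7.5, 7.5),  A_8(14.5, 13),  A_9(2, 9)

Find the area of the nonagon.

323.125

Σ = (78.5) + (115.75) + (185) + (20) + (-22) + (168.75) + (-11.25) + (104.5) + (7) = 646.25
Area = |Σ|/2 = 323.125.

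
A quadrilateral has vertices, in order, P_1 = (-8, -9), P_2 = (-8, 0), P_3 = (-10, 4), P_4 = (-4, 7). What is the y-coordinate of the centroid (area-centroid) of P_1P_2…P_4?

Apply the surveyor's formula. First the cross-terms c_i = x_i·y_{i+1} − x_{i+1}·y_i:
  -72, -32, -54, 92  ⇒  2A = -66, A = -33.
Then Σ (y_i + y_{i+1})·c_i = -258, so ȳ = -258 / (6·(-33)) = 43/33.

43/33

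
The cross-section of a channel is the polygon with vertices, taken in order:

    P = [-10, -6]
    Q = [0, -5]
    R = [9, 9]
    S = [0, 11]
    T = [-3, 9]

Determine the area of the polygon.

167.5

Σ = (50) + (45) + (99) + (33) + (108) = 335
Area = |Σ|/2 = 167.5.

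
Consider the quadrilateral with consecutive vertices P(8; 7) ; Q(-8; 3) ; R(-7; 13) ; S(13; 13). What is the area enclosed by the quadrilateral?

Apply the shoelace formula: 2A = Σ (x_i·y_{i+1} − x_{i+1}·y_i), indices taken mod 4.
P→Q: (8)(3) − (-8)(7) = 80
Q→R: (-8)(13) − (-7)(3) = -83
R→S: (-7)(13) − (13)(13) = -260
S→P: (13)(7) − (8)(13) = -13
Σ = -276
Area = |Σ|/2 = 138.

138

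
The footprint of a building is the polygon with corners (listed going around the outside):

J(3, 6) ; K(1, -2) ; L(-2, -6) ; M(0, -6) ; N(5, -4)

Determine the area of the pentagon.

31

Cross-terms: -12, -10, 12, 30, 42  ⇒  Σ = 62
Area = |Σ|/2 = 31.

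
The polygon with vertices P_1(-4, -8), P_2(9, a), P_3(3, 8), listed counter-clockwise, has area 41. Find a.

Write out the shoelace sum; only the two edges meeting at P_2 involve a:
2·Area = [((-4)·a − 9·(-8)) + (9·8 − 3·a)] + 8
       = -7·a + 152 = 82
⇒ a = 10.

10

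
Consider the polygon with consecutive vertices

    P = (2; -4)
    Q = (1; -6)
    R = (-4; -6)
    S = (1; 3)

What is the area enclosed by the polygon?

P→Q: (2)(-6) − (1)(-4) = -8
Q→R: (1)(-6) − (-4)(-6) = -30
R→S: (-4)(3) − (1)(-6) = -6
S→P: (1)(-4) − (2)(3) = -10
Σ = -54
Area = |Σ|/2 = 27.

27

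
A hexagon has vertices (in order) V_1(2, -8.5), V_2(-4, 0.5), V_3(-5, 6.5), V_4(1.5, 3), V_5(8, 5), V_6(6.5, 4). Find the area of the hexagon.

Apply Gauss's area formula: 2A = Σ (x_i·y_{i+1} − x_{i+1}·y_i), indices taken mod 6.
Cross-terms: -33, -23.5, -24.75, -16.5, -0.5, -63.25  ⇒  Σ = -161.5
Area = |Σ|/2 = 80.75.

80.75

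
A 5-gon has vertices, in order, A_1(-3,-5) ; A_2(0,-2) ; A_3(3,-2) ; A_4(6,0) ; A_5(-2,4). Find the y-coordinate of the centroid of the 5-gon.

-8/105

Apply the shoelace formula. First the cross-terms c_i = x_i·y_{i+1} − x_{i+1}·y_i:
  6, 6, 12, 24, 22  ⇒  2A = 70, A = 35.
Then Σ (y_i + y_{i+1})·c_i = -16, so ȳ = -16 / (6·35) = -8/105.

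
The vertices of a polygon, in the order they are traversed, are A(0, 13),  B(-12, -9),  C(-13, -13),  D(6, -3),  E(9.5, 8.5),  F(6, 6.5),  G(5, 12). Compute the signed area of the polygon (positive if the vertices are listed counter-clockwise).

253.375

Σ = (156) + (39) + (117) + (79.5) + (10.75) + (39.5) + (65) = 506.75
Signed area = Σ/2 = 253.375 (positive ⇒ counter-clockwise traversal).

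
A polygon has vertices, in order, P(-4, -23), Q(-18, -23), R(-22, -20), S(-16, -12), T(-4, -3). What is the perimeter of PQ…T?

|PQ| = √((-14)² + (0)²) = √196 = 14
|QR| = √((-4)² + (3)²) = √25 = 5
|RS| = √((6)² + (8)²) = √100 = 10
|ST| = √((12)² + (9)²) = √225 = 15
|TP| = √((0)² + (-20)²) = √400 = 20
Perimeter = 14 + 5 + 10 + 15 + 20 = 64.

64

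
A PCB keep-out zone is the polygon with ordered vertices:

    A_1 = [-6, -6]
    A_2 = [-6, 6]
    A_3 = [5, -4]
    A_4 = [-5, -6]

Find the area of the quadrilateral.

Σ = (-72) + (-6) + (-50) + (-6) = -134
Area = |Σ|/2 = 67.

67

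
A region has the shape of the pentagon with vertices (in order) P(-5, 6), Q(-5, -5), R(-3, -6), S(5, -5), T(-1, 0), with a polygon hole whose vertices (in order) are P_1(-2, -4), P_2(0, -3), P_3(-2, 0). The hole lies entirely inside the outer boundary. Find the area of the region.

Outer boundary:
Apply Gauss's area formula: 2A = Σ (x_i·y_{i+1} − x_{i+1}·y_i), indices taken mod 5.
Σ = (55) + (15) + (45) + (-5) + (-6) = 104
Area = |Σ|/2 = 52.
Hole:
Apply the shoelace (surveyor's) formula: 2A = Σ (x_i·y_{i+1} − x_{i+1}·y_i), indices taken mod 3.
Σ = (6) + (-6) + (8) = 8
Area = |Σ|/2 = 4.
Net area = 52 − 4 = 48.

48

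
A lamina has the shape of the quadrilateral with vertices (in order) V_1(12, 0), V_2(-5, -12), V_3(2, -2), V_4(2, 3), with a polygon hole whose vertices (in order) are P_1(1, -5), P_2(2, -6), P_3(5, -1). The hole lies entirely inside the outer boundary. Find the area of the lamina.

Outer boundary:
Apply the shoelace (surveyor's) formula: 2A = Σ (x_i·y_{i+1} − x_{i+1}·y_i), indices taken mod 4.
Σ = (-144) + (34) + (10) + (-36) = -136
Area = |Σ|/2 = 68.
Hole:
Apply the shoelace (surveyor's) formula: 2A = Σ (x_i·y_{i+1} − x_{i+1}·y_i), indices taken mod 3.
P_1→P_2: (1)(-6) − (2)(-5) = 4
P_2→P_3: (2)(-1) − (5)(-6) = 28
P_3→P_1: (5)(-5) − (1)(-1) = -24
Σ = 8
Area = |Σ|/2 = 4.
Net area = 68 − 4 = 64.

64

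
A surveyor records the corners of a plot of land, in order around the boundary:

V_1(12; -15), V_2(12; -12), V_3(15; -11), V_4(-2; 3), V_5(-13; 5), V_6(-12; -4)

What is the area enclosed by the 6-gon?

238

Apply the shoelace formula: 2A = Σ (x_i·y_{i+1} − x_{i+1}·y_i), indices taken mod 6.
Cross-terms: 36, 48, 23, 29, 112, 228  ⇒  Σ = 476
Area = |Σ|/2 = 238.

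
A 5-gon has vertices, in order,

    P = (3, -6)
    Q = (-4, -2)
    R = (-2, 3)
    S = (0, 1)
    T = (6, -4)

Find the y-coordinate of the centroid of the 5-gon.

-79/39

Apply the shoelace (surveyor's) formula. First the cross-terms c_i = x_i·y_{i+1} − x_{i+1}·y_i:
  -30, -16, -2, -6, -24  ⇒  2A = -78, A = -39.
Then Σ (y_i + y_{i+1})·c_i = 474, so ȳ = 474 / (6·(-39)) = -79/39.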